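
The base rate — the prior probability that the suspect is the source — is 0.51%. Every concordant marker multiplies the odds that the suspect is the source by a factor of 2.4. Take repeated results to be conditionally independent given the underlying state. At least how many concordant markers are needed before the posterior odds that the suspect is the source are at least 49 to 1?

11

Prior odds: 0.0051 ÷ 0.9949 = 51/9949.
Likelihood ratio per concordant marker = 2.4.
Target odds = 49.
Require 2.4ⁿ ≥ 49 ÷ (51/9949) = 487501/51.
2.4¹⁰ ≈6340.34 falls short of 487501/51 but 2.4¹¹ ≈15216.8 reaches it, so n = 11.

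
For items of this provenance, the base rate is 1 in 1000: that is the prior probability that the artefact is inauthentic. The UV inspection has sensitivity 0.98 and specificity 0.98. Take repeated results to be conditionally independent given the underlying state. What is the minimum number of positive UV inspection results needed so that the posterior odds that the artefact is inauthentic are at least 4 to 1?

Prior odds = 0.001/0.999 = 1/999.
False-positive rate = 1 − 0.98 = 0.02; likelihood ratio of a positive = 0.98/0.02 = 49.
Target odds = 4.
Need (1/999) × 49ⁿ ≥ 4, i.e. 49ⁿ ≥ 3996.
49² = 2401 falls short of 3996 but 49³ = 117649 reaches it, so n = 3.

3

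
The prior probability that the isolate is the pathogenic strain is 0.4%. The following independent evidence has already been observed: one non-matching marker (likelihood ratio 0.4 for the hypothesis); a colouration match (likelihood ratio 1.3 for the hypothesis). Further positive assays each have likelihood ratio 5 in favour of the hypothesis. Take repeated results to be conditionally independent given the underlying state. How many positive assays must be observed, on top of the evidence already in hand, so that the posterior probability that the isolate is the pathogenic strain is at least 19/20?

6

Prior odds = 0.004/0.996 = 1/249.
Combined Bayes factor of the evidence already in hand = 0.4 × 1.3 = 0.52.
Odds after that evidence = (1/249) × 0.52 = 13/6225.
Target odds = 0.95/0.05 = 19.
Need 5ⁿ ≥ 19 ÷ (13/6225) = 118275/13.
5⁵ = 3125 falls short of 118275/13 but 5⁶ = 15625 reaches it, so n = 6.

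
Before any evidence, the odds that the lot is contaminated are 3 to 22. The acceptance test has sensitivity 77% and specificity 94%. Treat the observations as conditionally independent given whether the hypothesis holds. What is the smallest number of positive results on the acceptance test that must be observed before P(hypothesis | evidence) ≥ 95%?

Prior odds = 3/22.
False-positive rate = 1 − 0.94 = 0.06; likelihood ratio of a positive = 0.77/0.06 = 77/6.
Target posterior odds = 0.95/0.05 = 19.
Need (3/22) × (77/6)ⁿ ≥ 19, i.e. (77/6)ⁿ ≥ 418/3.
(77/6)¹ = 77/6 falls short of 418/3 but (77/6)² = 5929/36 reaches it, so n = 2.

2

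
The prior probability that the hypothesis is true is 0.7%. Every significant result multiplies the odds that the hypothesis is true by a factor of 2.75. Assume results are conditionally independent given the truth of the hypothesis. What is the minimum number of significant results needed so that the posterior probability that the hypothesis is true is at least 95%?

Prior odds = 0.007/0.993 = 7/993.
Likelihood ratio per significant result = 2.75.
Target posterior odds = 0.95/0.05 = 19.
Require 2.75ⁿ ≥ 19 ÷ (7/993) = 18867/7.
2.75⁷ = 19487171/16384 falls short of 18867/7 but 2.75⁸ = 214358881/65536 reaches it, so n = 8.

8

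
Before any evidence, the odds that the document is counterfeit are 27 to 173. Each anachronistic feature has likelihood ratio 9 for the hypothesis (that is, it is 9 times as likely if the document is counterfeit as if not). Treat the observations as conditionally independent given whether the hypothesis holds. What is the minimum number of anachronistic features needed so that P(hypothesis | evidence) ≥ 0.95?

3

Prior odds = 27/173.
Likelihood ratio per anachronistic feature = 9.
Target odds: 0.95 ÷ 0.05 = 19.
Require 9ⁿ ≥ 19 ÷ (27/173) = 3287/27.
9² = 81 falls short of 3287/27 but 9³ = 729 reaches it, so n = 3.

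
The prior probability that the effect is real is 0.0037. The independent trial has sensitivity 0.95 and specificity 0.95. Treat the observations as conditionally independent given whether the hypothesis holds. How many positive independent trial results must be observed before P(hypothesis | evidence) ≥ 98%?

Prior odds = 0.0037/0.9963 = 37/9963.
False-positive rate = 1 − 0.95 = 0.05; likelihood ratio of a positive = 0.95/0.05 = 19.
Target odds: 0.98 ÷ 0.02 = 49.
Require 19ⁿ ≥ 49 ÷ (37/9963) = 488187/37.
19³ = 6859 falls short of 488187/37 but 19⁴ = 130321 reaches it, so n = 4.

4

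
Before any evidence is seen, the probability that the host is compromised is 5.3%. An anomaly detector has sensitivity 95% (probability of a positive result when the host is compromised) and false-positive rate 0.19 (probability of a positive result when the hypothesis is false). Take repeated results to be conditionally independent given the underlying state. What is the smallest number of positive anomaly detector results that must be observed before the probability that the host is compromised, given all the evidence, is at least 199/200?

Prior odds: 0.053 ÷ 0.947 = 53/947.
Likelihood ratio of a positive result = 0.95/0.19 = 5.
Target odds: 0.995 ÷ 0.005 = 199.
Require 5ⁿ ≥ 199 ÷ (53/947) = 188453/53.
5⁵ = 3125 falls short of 188453/53 but 5⁶ = 15625 reaches it, so n = 6.

6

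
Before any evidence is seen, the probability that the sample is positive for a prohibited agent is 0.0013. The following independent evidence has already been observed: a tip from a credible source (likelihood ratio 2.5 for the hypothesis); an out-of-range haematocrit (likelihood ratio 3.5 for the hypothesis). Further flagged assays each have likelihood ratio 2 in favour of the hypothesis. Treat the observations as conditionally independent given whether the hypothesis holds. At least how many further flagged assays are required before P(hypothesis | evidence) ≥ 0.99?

14

Prior odds = 0.0013/0.9987 = 13/9987.
Combined Bayes factor of the evidence already in hand = 2.5 × 3.5 = 8.75.
Odds after that evidence = (13/9987) × 8.75 = 455/39948.
Target odds = 0.99/0.01 = 99.
Need 2ⁿ ≥ 99 ÷ (455/39948) = 3954852/455.
2¹³ = 8192 falls short of 3954852/455 but 2¹⁴ = 16384 reaches it, so n = 14.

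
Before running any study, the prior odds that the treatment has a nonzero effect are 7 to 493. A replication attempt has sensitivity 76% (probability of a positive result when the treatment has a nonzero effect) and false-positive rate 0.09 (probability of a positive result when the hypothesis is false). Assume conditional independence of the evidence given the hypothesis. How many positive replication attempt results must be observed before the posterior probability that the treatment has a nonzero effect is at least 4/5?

3

Prior odds = 7/493.
Likelihood ratio of a positive result = 0.76/0.09 = 76/9.
Target posterior odds = 0.8/0.2 = 4.
Require (76/9)ⁿ ≥ 4 ÷ (7/493) = 1972/7.
(76/9)² = 5776/81 falls short of 1972/7 but (76/9)³ = 438976/729 reaches it, so n = 3.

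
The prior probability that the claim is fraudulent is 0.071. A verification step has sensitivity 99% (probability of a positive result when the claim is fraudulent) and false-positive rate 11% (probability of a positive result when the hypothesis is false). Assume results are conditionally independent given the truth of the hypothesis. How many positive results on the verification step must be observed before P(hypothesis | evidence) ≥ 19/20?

Prior odds: 0.071 ÷ 0.929 = 71/929.
Likelihood ratio of a positive result = 0.99/0.11 = 9.
Target odds: 0.95 ÷ 0.05 = 19.
Need (71/929) × 9ⁿ ≥ 19, i.e. 9ⁿ ≥ 17651/71.
9² = 81 falls short of 17651/71 but 9³ = 729 reaches it, so n = 3.

3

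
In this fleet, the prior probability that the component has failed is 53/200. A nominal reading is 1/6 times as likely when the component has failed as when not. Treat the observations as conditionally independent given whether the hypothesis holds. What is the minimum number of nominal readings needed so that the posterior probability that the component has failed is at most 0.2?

Prior odds = 0.265/0.735 = 53/147.
Likelihood ratio per nominal reading = 1/6.
Target odds: 0.2 ÷ 0.8 = 0.25.
Need (53/147) × (1/6)ⁿ ≤ 0.25, i.e. (1/6)ⁿ ≤ 147/212.
(1/6)¹ = 1/6, which is already at or below the required 147/212; so n = 1.

1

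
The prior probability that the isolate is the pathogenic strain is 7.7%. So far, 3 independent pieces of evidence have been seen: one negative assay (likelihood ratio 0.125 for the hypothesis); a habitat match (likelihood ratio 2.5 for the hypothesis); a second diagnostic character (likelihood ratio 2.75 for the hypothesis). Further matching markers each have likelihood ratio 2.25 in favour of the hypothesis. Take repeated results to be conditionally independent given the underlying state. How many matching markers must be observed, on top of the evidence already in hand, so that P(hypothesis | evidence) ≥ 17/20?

6

Prior odds = 0.077/0.923 = 77/923.
Combined Bayes factor of the evidence already in hand = 0.125 × 2.5 × 2.75 = 0.859375.
Odds after that evidence = (77/923) × 0.859375 = 4235/59072.
Target odds = 0.85/0.15 = 17/3.
Need 2.25ⁿ ≥ 17/3 ÷ (4235/59072) = 1004224/12705.
2.25⁵ = 59049/1024 falls short of 1004224/12705 but 2.25⁶ = 531441/4096 reaches it, so n = 6.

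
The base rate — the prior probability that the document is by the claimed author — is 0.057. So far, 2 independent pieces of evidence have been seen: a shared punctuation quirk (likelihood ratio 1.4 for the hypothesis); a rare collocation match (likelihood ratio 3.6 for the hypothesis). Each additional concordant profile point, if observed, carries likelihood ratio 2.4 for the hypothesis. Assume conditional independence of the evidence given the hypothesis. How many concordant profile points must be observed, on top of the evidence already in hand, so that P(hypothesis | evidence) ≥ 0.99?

Prior odds = 0.057/0.943 = 57/943.
Combined Bayes factor of the evidence already in hand = 1.4 × 3.6 = 5.04.
Odds after that evidence = (57/943) × 5.04 = 7182/23575.
Target odds = 0.99/0.01 = 99.
Need 2.4ⁿ ≥ 99 ÷ (7182/23575) = 259325/798.
2.4⁶ = 2985984/15625 falls short of 259325/798 but 2.4⁷ = 35831808/78125 reaches it, so n = 7.

7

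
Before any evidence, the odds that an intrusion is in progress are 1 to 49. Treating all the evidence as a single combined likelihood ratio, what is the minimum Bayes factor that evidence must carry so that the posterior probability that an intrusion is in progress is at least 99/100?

4851

Prior odds = 1/49.
Target odds = 0.99/0.01 = 99.
Required Bayes factor = 99 ÷ (1/49) = 4851.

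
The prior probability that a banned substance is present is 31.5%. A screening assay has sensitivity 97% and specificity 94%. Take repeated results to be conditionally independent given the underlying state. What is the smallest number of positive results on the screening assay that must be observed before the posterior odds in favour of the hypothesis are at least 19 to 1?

2

Prior odds = 0.315/0.685 = 63/137.
False-positive rate = 1 − 0.94 = 0.06; likelihood ratio of a positive = 0.97/0.06 = 97/6.
Target odds = 19.
Need (63/137) × (97/6)ⁿ ≥ 19, i.e. (97/6)ⁿ ≥ 2603/63.
(97/6)¹ = 97/6 falls short of 2603/63 but (97/6)² = 9409/36 reaches it, so n = 2.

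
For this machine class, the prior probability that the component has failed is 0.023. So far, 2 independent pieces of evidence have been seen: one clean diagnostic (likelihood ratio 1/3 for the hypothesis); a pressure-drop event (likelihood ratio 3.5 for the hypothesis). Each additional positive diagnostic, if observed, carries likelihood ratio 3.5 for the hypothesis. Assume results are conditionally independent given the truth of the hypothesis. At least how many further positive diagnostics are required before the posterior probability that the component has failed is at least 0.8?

4

Prior odds = 0.023/0.977 = 23/977.
Combined Bayes factor of the evidence already in hand = (1/3) × 3.5 = 7/6.
Odds after that evidence = (23/977) × 7/6 = 161/5862.
Target odds = 0.8/0.2 = 4.
Need 3.5ⁿ ≥ 4 ÷ (161/5862) = 23448/161.
3.5³ = 42.875 falls short of 23448/161 but 3.5⁴ = 150.0625 reaches it, so n = 4.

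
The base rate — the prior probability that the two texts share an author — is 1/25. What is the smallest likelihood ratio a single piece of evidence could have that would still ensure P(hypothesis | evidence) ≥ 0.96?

Prior odds = 0.04/0.96 = 1/24.
Target odds = 0.96/0.04 = 24.
Required Bayes factor = 24 ÷ (1/24) = 576.

576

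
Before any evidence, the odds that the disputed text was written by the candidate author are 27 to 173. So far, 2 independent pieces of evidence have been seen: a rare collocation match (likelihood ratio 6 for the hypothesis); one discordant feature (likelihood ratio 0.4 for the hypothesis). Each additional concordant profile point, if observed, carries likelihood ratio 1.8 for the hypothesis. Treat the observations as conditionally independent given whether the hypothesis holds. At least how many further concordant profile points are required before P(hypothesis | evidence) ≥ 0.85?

Prior odds = 27/173.
Combined Bayes factor of the evidence already in hand = 6 × 0.4 = 2.4.
Odds after that evidence = (27/173) × 2.4 = 324/865.
Target odds = 0.85/0.15 = 17/3.
Need 1.8ⁿ ≥ 17/3 ÷ (324/865) = 14705/972.
1.8⁴ = 10.4976 falls short of 14705/972 but 1.8⁵ = 18.89568 reaches it, so n = 5.

5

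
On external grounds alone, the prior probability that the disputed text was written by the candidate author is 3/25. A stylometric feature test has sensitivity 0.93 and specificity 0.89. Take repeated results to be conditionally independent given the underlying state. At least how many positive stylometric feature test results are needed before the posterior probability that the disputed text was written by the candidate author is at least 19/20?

3

Prior odds = 0.12/0.88 = 3/22.
False-positive rate = 1 − 0.89 = 0.11; likelihood ratio of a positive = 0.93/0.11 = 93/11.
Target odds: 0.95 ÷ 0.05 = 19.
Require (93/11)ⁿ ≥ 19 ÷ (3/22) = 418/3.
(93/11)² = 8649/121 falls short of 418/3 but (93/11)³ = 804357/1331 reaches it, so n = 3.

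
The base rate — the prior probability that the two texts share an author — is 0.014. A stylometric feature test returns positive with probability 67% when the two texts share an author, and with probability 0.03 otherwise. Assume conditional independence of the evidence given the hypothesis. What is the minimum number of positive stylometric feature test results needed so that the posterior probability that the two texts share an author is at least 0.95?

3

Prior odds = 0.014/0.986 = 7/493.
Likelihood ratio of a positive result = 0.67/0.03 = 67/3.
Target posterior odds = 0.95/0.05 = 19.
Require (67/3)ⁿ ≥ 19 ÷ (7/493) = 9367/7.
(67/3)² = 4489/9 falls short of 9367/7 but (67/3)³ = 300763/27 reaches it, so n = 3.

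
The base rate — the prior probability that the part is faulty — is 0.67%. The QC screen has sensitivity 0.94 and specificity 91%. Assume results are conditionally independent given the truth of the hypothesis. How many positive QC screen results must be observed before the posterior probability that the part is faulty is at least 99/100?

5

Prior odds: 0.0067 ÷ 0.9933 = 67/9933.
False-positive rate = 1 − 0.91 = 0.09; likelihood ratio of a positive = 0.94/0.09 = 94/9.
Target odds: 0.99 ÷ 0.01 = 99.
Require (94/9)ⁿ ≥ 99 ÷ (67/9933) = 983367/67.
(94/9)⁴ = 78074896/6561 falls short of 983367/67 but (94/9)⁵ ≈124287 reaches it, so n = 5.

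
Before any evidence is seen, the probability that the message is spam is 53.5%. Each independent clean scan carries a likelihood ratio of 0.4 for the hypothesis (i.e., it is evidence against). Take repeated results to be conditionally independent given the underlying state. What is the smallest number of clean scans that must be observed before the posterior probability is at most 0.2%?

7

Prior odds = 0.535/0.465 = 107/93.
Likelihood ratio per clean scan = 0.4.
Target posterior odds = 0.002/0.998 = 1/499.
Require 0.4ⁿ ≤ 1/499 ÷ (107/93) = 93/53393.
0.4⁶ = 64/15625 is still above 93/53393 but 0.4⁷ = 128/78125 is at or below it, so n = 7.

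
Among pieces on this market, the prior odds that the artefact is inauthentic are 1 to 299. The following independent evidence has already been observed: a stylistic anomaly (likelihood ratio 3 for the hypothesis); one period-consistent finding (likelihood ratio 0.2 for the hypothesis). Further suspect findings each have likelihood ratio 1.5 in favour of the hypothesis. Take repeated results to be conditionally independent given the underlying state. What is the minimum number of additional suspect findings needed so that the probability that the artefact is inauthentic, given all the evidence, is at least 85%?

Prior odds = 1/299.
Combined Bayes factor of the evidence already in hand = 3 × 0.2 = 0.6.
Odds after that evidence = (1/299) × 0.6 = 3/1495.
Target odds = 0.85/0.15 = 17/3.
Need 1.5ⁿ ≥ 17/3 ÷ (3/1495) = 25415/9.
1.5¹⁹ ≈2216.84 falls short of 25415/9 but 1.5²⁰ ≈3325.26 reaches it, so n = 20.

20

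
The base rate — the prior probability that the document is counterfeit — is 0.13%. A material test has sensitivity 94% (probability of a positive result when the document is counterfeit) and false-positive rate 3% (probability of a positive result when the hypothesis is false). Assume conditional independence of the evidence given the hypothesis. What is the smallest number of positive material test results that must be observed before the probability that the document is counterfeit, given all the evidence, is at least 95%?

Prior odds = 0.0013/0.9987 = 13/9987.
Likelihood ratio of a positive result = 0.94/0.03 = 94/3.
Target posterior odds = 0.95/0.05 = 19.
Require (94/3)ⁿ ≥ 19 ÷ (13/9987) = 189753/13.
(94/3)² = 8836/9 falls short of 189753/13 but (94/3)³ = 830584/27 reaches it, so n = 3.

3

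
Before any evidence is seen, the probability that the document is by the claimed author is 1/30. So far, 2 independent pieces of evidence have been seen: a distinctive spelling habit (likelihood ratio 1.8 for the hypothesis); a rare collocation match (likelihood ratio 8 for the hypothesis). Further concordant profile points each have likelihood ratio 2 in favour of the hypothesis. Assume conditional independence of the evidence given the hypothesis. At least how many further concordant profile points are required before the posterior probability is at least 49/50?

7

Prior odds = (1/30)/(29/30) = 1/29.
Combined Bayes factor of the evidence already in hand = 1.8 × 8 = 14.4.
Odds after that evidence = (1/29) × 14.4 = 72/145.
Target odds = 0.98/0.02 = 49.
Need 2ⁿ ≥ 49 ÷ (72/145) = 7105/72.
2⁶ = 64 falls short of 7105/72 but 2⁷ = 128 reaches it, so n = 7.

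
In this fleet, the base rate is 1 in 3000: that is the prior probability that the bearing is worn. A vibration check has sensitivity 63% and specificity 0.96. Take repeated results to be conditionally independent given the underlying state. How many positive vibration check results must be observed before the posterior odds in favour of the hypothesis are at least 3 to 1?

Prior odds = (1/3000)/(2999/3000) = 1/2999.
False-positive rate = 1 − 0.96 = 0.04; likelihood ratio of a positive = 0.63/0.04 = 15.75.
Target odds = 3.
Require 15.75ⁿ ≥ 3 ÷ (1/2999) = 8997.
15.75³ = 3906.984375 falls short of 8997 but 15.75⁴ = 15752961/256 reaches it, so n = 4.

4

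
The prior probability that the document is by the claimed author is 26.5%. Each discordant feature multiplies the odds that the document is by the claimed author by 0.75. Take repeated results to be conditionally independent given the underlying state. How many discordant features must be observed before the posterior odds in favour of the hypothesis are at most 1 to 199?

15

Prior odds = 0.265/0.735 = 53/147.
Likelihood ratio per discordant feature = 0.75.
Target odds = 1/199.
Require 0.75ⁿ ≤ 1/199 ÷ (53/147) = 147/10547.
0.75¹⁴ = 4782969/268435456 is still above 147/10547 but 0.75¹⁵ ≈0.0133635 is at or below it, so n = 15.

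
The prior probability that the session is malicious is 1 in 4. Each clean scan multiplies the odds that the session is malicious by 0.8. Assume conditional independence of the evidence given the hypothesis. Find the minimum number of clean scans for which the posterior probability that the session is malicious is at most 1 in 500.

Prior odds: 0.25 ÷ 0.75 = 1/3.
Likelihood ratio per clean scan = 0.8.
Target odds: 0.002 ÷ 0.998 = 1/499.
Require 0.8ⁿ ≤ 1/499 ÷ (1/3) = 3/499.
0.8²² ≈0.0073787 is still above 3/499 but 0.8²³ ≈0.00590296 is at or below it, so n = 23.

23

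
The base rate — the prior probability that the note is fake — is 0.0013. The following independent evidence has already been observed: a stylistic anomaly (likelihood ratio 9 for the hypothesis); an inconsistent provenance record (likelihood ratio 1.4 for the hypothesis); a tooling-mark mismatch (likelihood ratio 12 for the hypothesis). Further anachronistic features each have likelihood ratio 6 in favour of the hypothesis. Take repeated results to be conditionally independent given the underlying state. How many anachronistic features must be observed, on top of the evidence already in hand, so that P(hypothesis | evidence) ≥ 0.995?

Prior odds = 0.0013/0.9987 = 13/9987.
Combined Bayes factor of the evidence already in hand = 9 × 1.4 × 12 = 151.2.
Odds after that evidence = (13/9987) × 151.2 = 3276/16645.
Target odds = 0.995/0.005 = 199.
Need 6ⁿ ≥ 199 ÷ (3276/16645) = 3312355/3276.
6³ = 216 falls short of 3312355/3276 but 6⁴ = 1296 reaches it, so n = 4.

4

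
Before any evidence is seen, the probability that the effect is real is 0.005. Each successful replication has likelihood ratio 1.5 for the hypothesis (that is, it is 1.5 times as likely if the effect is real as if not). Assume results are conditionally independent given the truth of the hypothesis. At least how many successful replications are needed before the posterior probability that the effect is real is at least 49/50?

Prior odds: 0.005 ÷ 0.995 = 1/199.
Likelihood ratio per successful replication = 1.5.
Target odds: 0.98 ÷ 0.02 = 49.
Need (1/199) × 1.5ⁿ ≥ 49, i.e. 1.5ⁿ ≥ 9751.
1.5²² ≈7481.83 falls short of 9751 but 1.5²³ ≈11222.7 reaches it, so n = 23.

23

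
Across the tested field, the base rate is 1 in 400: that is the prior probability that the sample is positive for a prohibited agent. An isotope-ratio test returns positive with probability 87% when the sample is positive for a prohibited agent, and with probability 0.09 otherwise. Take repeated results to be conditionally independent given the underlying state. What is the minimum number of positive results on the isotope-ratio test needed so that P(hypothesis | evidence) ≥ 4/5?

4

Prior odds = 0.0025/0.9975 = 1/399.
Likelihood ratio of a positive result = 0.87/0.09 = 29/3.
Target posterior odds = 0.8/0.2 = 4.
Need (1/399) × (29/3)ⁿ ≥ 4, i.e. (29/3)ⁿ ≥ 1596.
(29/3)³ = 24389/27 falls short of 1596 but (29/3)⁴ = 707281/81 reaches it, so n = 4.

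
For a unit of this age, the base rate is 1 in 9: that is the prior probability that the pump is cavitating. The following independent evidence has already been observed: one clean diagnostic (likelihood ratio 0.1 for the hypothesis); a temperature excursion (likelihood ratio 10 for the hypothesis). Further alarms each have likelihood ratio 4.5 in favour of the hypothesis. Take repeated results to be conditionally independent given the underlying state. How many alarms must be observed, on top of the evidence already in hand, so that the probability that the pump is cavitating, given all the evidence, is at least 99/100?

5

Prior odds = (1/9)/(8/9) = 0.125.
Combined Bayes factor of the evidence already in hand = 0.1 × 10 = 1.
Odds after that evidence = 0.125 × 1 = 0.125.
Target odds = 0.99/0.01 = 99.
Need 4.5ⁿ ≥ 99 ÷ 0.125 = 792.
4.5⁴ = 410.0625 falls short of 792 but 4.5⁵ = 1845.28125 reaches it, so n = 5.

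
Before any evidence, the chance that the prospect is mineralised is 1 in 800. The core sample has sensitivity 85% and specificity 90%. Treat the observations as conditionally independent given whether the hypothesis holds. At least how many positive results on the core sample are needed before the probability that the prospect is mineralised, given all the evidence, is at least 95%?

Prior odds = 0.00125/0.99875 = 1/799.
False-positive rate = 1 − 0.9 = 0.1; likelihood ratio of a positive = 0.85/0.1 = 8.5.
Target odds: 0.95 ÷ 0.05 = 19.
Need (1/799) × 8.5ⁿ ≥ 19, i.e. 8.5ⁿ ≥ 15181.
8.5⁴ = 5220.0625 falls short of 15181 but 8.5⁵ = 44370.53125 reaches it, so n = 5.

5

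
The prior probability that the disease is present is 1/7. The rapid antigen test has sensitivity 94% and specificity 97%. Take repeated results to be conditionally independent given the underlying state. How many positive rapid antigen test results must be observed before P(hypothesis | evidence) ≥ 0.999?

3

Prior odds = (1/7)/(6/7) = 1/6.
False-positive rate = 1 − 0.97 = 0.03; likelihood ratio of a positive = 0.94/0.03 = 94/3.
Target odds: 0.999 ÷ 0.001 = 999.
Require (94/3)ⁿ ≥ 999 ÷ (1/6) = 5994.
(94/3)² = 8836/9 falls short of 5994 but (94/3)³ = 830584/27 reaches it, so n = 3.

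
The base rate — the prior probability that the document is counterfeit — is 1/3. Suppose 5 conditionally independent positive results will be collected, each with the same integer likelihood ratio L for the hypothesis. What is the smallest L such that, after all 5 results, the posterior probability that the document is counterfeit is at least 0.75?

Prior odds = (1/3)/(2/3) = 0.5.
Target odds = 0.75/0.25 = 3.
Need L⁵ ≥ 3 ÷ 0.5 = 6.
1⁵ = 1 < 6 ≤ 32 = 2⁵, so L = 2.

2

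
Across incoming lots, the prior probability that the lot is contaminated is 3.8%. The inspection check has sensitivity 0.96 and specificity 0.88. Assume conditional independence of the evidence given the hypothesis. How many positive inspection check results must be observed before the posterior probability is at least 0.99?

Prior odds: 0.038 ÷ 0.962 = 19/481.
False-positive rate = 1 − 0.88 = 0.12; likelihood ratio of a positive = 0.96/0.12 = 8.
Target odds: 0.99 ÷ 0.01 = 99.
Require 8ⁿ ≥ 99 ÷ (19/481) = 47619/19.
8³ = 512 falls short of 47619/19 but 8⁴ = 4096 reaches it, so n = 4.

4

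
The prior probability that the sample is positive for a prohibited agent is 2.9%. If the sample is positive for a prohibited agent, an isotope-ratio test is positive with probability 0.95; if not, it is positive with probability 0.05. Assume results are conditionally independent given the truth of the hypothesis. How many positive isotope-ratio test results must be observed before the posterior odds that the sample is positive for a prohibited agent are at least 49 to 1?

Prior odds = 0.029/0.971 = 29/971.
Likelihood ratio of a positive = 0.95/0.05 = 19.
Target odds = 49.
Need (29/971) × 19ⁿ ≥ 49, i.e. 19ⁿ ≥ 47579/29.
19² = 361 falls short of 47579/29 but 19³ = 6859 reaches it, so n = 3.

3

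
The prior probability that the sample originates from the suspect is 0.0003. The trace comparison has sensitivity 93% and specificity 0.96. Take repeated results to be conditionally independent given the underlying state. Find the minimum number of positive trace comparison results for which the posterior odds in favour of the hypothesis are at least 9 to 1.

Prior odds: 0.0003 ÷ 0.9997 = 3/9997.
False-positive rate = 1 − 0.96 = 0.04; likelihood ratio of a positive = 0.93/0.04 = 23.25.
Target odds = 9.
Require 23.25ⁿ ≥ 9 ÷ (3/9997) = 29991.
23.25³ = 804357/64 falls short of 29991 but 23.25⁴ = 74805201/256 reaches it, so n = 4.

4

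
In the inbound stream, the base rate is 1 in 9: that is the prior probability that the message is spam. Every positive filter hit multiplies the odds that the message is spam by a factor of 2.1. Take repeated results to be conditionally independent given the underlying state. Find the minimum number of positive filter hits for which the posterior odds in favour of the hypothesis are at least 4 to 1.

5

Prior odds = (1/9)/(8/9) = 0.125.
Likelihood ratio per positive filter hit = 2.1.
Target odds = 4.
Require 2.1ⁿ ≥ 4 ÷ 0.125 = 32.
2.1⁴ = 19.4481 falls short of 32 but 2.1⁵ = 4084101/100000 reaches it, so n = 5.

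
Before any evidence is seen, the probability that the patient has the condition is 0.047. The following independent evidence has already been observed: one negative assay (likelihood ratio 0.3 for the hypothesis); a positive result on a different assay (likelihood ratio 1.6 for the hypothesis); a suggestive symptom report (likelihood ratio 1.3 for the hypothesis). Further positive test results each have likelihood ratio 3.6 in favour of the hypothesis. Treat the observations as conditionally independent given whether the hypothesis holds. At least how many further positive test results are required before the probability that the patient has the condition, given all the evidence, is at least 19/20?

6

Prior odds = 0.047/0.953 = 47/953.
Combined Bayes factor of the evidence already in hand = 0.3 × 1.6 × 1.3 = 0.624.
Odds after that evidence = (47/953) × 0.624 = 3666/119125.
Target odds = 0.95/0.05 = 19.
Need 3.6ⁿ ≥ 19 ÷ (3666/119125) = 2263375/3666.
3.6⁵ = 604.66176 falls short of 2263375/3666 but 3.6⁶ = 34012224/15625 reaches it, so n = 6.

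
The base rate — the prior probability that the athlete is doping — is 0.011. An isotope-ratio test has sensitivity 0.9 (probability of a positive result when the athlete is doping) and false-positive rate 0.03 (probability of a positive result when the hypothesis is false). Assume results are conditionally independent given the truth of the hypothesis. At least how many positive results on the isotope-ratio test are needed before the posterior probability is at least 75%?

2

Prior odds: 0.011 ÷ 0.989 = 11/989.
Likelihood ratio of a positive result = 0.9/0.03 = 30.
Target posterior odds = 0.75/0.25 = 3.
Need (11/989) × 30ⁿ ≥ 3, i.e. 30ⁿ ≥ 2967/11.
30¹ = 30 falls short of 2967/11 but 30² = 900 reaches it, so n = 2.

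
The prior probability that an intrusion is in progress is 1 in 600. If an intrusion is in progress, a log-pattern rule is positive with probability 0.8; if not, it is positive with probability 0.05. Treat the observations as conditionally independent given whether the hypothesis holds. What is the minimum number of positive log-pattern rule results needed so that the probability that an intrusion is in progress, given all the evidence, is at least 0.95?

Prior odds: (1/600) ÷ (599/600) = 1/599.
Likelihood ratio of a positive = 0.8/0.05 = 16.
Target odds: 0.95 ÷ 0.05 = 19.
Require 16ⁿ ≥ 19 ÷ (1/599) = 11381.
16³ = 4096 falls short of 11381 but 16⁴ = 65536 reaches it, so n = 4.

4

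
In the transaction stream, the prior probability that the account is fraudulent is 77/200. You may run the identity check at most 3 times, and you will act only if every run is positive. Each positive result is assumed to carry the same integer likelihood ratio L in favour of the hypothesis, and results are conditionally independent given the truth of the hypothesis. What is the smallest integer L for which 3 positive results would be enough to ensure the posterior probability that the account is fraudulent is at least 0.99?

Prior odds = 0.385/0.615 = 77/123.
Target odds = 0.99/0.01 = 99.
Need L³ ≥ 99 ÷ (77/123) = 1107/7.
5³ = 125 < 1107/7 ≤ 216 = 6³, so L = 6.

6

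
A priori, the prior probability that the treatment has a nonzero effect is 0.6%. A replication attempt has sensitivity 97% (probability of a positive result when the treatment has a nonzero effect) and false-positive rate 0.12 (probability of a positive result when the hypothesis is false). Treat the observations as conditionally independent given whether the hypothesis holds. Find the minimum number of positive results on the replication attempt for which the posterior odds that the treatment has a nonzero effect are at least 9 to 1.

4

Prior odds: 0.006 ÷ 0.994 = 3/497.
Likelihood ratio of a positive result = 0.97/0.12 = 97/12.
Target odds = 9.
Require (97/12)ⁿ ≥ 9 ÷ (3/497) = 1491.
(97/12)³ = 912673/1728 falls short of 1491 but (97/12)⁴ = 88529281/20736 reaches it, so n = 4.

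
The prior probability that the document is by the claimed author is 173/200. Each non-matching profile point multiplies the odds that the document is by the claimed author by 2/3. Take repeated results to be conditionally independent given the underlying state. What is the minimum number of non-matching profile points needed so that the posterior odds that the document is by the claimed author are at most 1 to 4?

9

Prior odds = 0.865/0.135 = 173/27.
Likelihood ratio per non-matching profile point = 2/3.
Target odds = 0.25.
Require (2/3)ⁿ ≤ 0.25 ÷ (173/27) = 27/692.
(2/3)⁸ = 256/6561 is still above 27/692 but (2/3)⁹ = 512/19683 is at or below it, so n = 9.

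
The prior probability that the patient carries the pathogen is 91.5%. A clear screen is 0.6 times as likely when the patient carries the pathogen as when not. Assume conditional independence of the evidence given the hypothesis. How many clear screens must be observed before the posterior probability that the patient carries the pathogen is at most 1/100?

Prior odds = 0.915/0.085 = 183/17.
Likelihood ratio per clear screen = 0.6.
Target odds: 0.01 ÷ 0.99 = 1/99.
Require 0.6ⁿ ≤ 1/99 ÷ (183/17) = 17/18117.
0.6¹³ ≈0.00130607 is still above 17/18117 but 0.6¹⁴ ≈0.000783642 is at or below it, so n = 14.

14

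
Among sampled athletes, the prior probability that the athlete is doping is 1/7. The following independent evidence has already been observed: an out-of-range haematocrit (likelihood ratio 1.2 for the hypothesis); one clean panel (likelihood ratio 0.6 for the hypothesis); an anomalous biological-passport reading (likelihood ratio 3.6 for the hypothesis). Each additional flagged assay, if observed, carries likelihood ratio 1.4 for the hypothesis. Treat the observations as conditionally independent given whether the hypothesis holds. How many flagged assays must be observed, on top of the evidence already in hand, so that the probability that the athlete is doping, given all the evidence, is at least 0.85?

8

Prior odds = (1/7)/(6/7) = 1/6.
Combined Bayes factor of the evidence already in hand = 1.2 × 0.6 × 3.6 = 2.592.
Odds after that evidence = (1/6) × 2.592 = 0.432.
Target odds = 0.85/0.15 = 17/3.
Need 1.4ⁿ ≥ 17/3 ÷ 0.432 = 2125/162.
1.4⁷ = 823543/78125 falls short of 2125/162 but 1.4⁸ = 5764801/390625 reaches it, so n = 8.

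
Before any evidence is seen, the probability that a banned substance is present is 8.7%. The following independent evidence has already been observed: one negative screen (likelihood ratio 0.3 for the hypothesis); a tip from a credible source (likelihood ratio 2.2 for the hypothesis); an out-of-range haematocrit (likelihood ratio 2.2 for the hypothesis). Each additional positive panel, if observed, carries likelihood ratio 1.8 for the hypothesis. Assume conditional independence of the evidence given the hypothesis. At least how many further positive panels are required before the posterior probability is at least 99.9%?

Prior odds = 0.087/0.913 = 87/913.
Combined Bayes factor of the evidence already in hand = 0.3 × 2.2 × 2.2 = 1.452.
Odds after that evidence = (87/913) × 1.452 = 2871/20750.
Target odds = 0.999/0.001 = 999.
Need 1.8ⁿ ≥ 999 ÷ (2871/20750) = 2303250/319.
1.8¹⁵ ≈6746.64 falls short of 2303250/319 but 1.8¹⁶ ≈12144 reaches it, so n = 16.

16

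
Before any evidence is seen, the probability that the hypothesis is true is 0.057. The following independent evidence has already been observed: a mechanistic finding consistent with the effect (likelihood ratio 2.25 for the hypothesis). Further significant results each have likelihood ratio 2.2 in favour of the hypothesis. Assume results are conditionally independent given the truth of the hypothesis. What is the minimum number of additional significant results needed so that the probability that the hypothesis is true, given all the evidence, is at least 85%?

5

Prior odds = 0.057/0.943 = 57/943.
Bayes factor of the evidence already in hand = 2.25.
Odds after that evidence = (57/943) × 2.25 = 513/3772.
Target odds = 0.85/0.15 = 17/3.
Need 2.2ⁿ ≥ 17/3 ÷ (513/3772) = 64124/1539.
2.2⁴ = 23.4256 falls short of 64124/1539 but 2.2⁵ = 51.53632 reaches it, so n = 5.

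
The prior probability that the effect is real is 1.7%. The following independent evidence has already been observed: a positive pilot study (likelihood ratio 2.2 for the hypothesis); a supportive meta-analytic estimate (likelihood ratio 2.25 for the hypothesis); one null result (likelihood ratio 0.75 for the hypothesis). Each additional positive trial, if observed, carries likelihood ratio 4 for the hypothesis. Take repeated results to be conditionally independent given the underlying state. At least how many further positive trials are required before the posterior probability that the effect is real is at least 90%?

4

Prior odds = 0.017/0.983 = 17/983.
Combined Bayes factor of the evidence already in hand = 2.2 × 2.25 × 0.75 = 3.7125.
Odds after that evidence = (17/983) × 3.7125 = 5049/78640.
Target odds = 0.9/0.1 = 9.
Need 4ⁿ ≥ 9 ÷ (5049/78640) = 78640/561.
4³ = 64 falls short of 78640/561 but 4⁴ = 256 reaches it, so n = 4.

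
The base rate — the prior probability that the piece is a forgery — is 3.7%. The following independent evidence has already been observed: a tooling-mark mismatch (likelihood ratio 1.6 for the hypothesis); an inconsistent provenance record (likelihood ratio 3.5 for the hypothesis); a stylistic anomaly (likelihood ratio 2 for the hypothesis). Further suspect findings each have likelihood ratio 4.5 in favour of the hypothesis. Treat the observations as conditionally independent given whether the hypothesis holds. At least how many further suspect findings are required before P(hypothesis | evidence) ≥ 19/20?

Prior odds = 0.037/0.963 = 37/963.
Combined Bayes factor of the evidence already in hand = 1.6 × 3.5 × 2 = 11.2.
Odds after that evidence = (37/963) × 11.2 = 2072/4815.
Target odds = 0.95/0.05 = 19.
Need 4.5ⁿ ≥ 19 ÷ (2072/4815) = 91485/2072.
4.5² = 20.25 falls short of 91485/2072 but 4.5³ = 91.125 reaches it, so n = 3.

3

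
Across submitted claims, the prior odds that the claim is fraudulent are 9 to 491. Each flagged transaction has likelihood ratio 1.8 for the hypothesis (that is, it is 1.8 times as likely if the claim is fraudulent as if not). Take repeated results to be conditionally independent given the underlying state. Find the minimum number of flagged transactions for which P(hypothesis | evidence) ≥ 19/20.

12

Prior odds = 9/491.
Likelihood ratio per flagged transaction = 1.8.
Target posterior odds = 0.95/0.05 = 19.
Require 1.8ⁿ ≥ 19 ÷ (9/491) = 9329/9.
1.8¹¹ ≈642.684 falls short of 9329/9 but 1.8¹² ≈1156.83 reaches it, so n = 12.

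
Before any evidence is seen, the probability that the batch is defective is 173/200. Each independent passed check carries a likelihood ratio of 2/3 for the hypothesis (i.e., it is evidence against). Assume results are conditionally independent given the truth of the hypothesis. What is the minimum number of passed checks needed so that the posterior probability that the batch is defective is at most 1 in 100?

16

Prior odds = 0.865/0.135 = 173/27.
Likelihood ratio per passed check = 2/3.
Target odds: 0.01 ÷ 0.99 = 1/99.
Need (173/27) × (2/3)ⁿ ≤ 1/99, i.e. (2/3)ⁿ ≤ 3/1903.
(2/3)¹⁵ = 32768/14348907 is still above 3/1903 but (2/3)¹⁶ = 65536/43046721 is at or below it, so n = 16.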